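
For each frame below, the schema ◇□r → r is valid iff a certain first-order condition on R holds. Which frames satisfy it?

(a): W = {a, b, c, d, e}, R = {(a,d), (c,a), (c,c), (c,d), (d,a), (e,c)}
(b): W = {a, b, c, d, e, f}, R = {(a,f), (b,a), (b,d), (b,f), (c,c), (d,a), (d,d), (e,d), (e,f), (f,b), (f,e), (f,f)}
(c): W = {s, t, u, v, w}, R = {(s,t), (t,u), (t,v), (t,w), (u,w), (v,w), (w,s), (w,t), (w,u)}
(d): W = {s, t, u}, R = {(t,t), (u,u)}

Frame correspondent (Sahlqvist): ∀x ∀y (Rxy → Ryx) — i.e. symmetry.
(a): fails — Rcd but not Rdc.
(b): fails — Rda but not Rad.
(c): fails — Rtv but not Rvt.
(d): satisfies the condition.

(d)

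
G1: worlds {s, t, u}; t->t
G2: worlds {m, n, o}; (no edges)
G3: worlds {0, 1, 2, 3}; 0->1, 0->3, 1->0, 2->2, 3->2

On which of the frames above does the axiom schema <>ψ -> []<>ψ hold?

Frame correspondent (Sahlqvist): forall x forall y forall z (Rxy & Rxz -> Ryz) — i.e. the Euclidean property.
G1: condition met.
G2: condition met.
G3: fails — R01 and R01 but not R11.
Valid on: G1, G2.

G1, G2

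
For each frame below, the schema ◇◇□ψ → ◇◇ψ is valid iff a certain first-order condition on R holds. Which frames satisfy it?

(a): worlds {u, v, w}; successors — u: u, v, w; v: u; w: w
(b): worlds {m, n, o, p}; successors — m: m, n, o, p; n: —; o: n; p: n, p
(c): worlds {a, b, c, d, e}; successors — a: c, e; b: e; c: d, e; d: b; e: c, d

The schema corresponds to a generalized confluence (Geach) condition: ∀x ∀y (xR²y → ∃w (yRw ∧ xR²w)).
(a): satisfies the condition.
(b): fails — mR²n but no w with nRw and mR²w.
(c): fails — aR²d but no w with dRw and aR²w.
Valid on: (a).

(a)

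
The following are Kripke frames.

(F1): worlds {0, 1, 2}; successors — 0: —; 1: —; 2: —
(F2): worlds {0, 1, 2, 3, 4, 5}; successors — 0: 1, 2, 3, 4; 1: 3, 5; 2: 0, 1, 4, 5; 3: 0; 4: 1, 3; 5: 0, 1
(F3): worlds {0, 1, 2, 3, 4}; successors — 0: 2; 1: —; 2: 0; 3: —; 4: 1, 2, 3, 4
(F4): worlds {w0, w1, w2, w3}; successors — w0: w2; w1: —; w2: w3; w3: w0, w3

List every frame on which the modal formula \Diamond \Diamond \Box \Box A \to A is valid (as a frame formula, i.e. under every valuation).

(F1)

This is the axiom for a generalized confluence (Geach) condition; its first-order frame correspondent is \forall x \forall y (x R^2 y \to \exists w (y R^2 w \wedge x = w)).
(F1): ✓.
(F2): fails — 0R²3 but no w with 3R²w and 0=w.
(F3): fails — 4R²0 but no w with 0R²w and 4=w.
(F4): fails — w2R²w0 but no w with w0R²w and w2=w.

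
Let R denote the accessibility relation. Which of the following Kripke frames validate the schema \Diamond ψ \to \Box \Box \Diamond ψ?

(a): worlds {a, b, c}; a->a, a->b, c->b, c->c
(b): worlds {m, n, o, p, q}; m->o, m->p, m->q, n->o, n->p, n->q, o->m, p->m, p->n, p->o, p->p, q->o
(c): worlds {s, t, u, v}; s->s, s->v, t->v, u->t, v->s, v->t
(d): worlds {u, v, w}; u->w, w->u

The schema corresponds to a generalized confluence (Geach) condition: \forall x \forall y \forall z ((xRy \wedge x R^2 z) \to \exists w (y = w \wedge zRw)).
(a): fails — aRa, aR²b but no w with a=w and bRw.
(b): fails — mRo, mR²o but no w with o=w and oRw.
(c): fails — sRs, sR²t but no w with s=w and tRw.
(d): satisfies the condition.

(d)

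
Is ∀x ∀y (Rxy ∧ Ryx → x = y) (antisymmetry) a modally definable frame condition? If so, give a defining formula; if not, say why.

No

Modal frame validity is preserved under surjective bounded morphisms.
The 6-cycle (worlds s,t,u,v,w,x with s→t→u→v→w→x→s) is antisymmetric. Sending even-indexed worlds to a and odd-indexed worlds to b is a surjective bounded morphism onto the two-world frame with a↔b, which is not antisymmetric.
Hence antisymmetry is not modally definable.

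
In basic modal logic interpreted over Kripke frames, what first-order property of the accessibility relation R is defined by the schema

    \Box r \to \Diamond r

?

Suppose □r→◇r is valid. At any x set V(r)=W. Then □r at x, so ◇r at x, so x has a successor.

seriality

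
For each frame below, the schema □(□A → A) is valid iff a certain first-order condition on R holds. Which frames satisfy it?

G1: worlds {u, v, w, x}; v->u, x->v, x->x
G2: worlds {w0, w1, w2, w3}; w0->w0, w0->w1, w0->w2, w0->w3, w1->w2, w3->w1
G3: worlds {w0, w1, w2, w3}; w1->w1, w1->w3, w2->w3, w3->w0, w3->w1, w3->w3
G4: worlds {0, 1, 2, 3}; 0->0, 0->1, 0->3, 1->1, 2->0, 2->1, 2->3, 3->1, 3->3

Frame correspondent (Sahlqvist): ∀x ∀y (Rxy → Ryy) — i.e. shift-reflexivity.
G1: fails — Rvu but not Ruu.
G2: fails — Rw1w2 but not Rw2w2.
G3: fails — Rw3w0 but not Rw0w0.
G4: ✓.

G4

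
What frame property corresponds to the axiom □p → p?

Reflexivity

This is the T axiom.
It corresponds to reflexivity: ∀x Rxx.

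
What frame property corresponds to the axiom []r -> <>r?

This schema is the D axiom.
It corresponds to seriality: forall x exists y Rxy.

seriality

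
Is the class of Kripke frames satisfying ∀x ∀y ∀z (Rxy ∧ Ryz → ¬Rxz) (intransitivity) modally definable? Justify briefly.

No

If a class were modally definable it would be closed under surjective bounded morphisms (Goldblatt–Thomason).
The 5-cycle (worlds 0,1,2,3,4 with 0→1→2→3→4→0) is intransitive. Mapping every world to a single reflexive point • is a surjective bounded morphism; the reflexive point is not intransitive (R••∧R•• but R••).
Hence intransitivity is not modally definable.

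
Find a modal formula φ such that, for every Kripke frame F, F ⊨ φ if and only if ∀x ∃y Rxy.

This is seriality; the standard corresponding axiom is D: □r → ◇r.
Suppose □r→◇r is valid. At any x set V(r)=W. Then □r at x, so ◇r at x, so x has a successor.

□r → ◇r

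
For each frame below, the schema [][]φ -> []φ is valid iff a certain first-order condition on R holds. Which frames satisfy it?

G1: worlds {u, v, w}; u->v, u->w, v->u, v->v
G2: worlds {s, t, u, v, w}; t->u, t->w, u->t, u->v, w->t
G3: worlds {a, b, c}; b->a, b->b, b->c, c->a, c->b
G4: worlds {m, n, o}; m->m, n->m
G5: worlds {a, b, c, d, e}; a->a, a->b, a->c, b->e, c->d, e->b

G3, G4

Frame correspondent (Sahlqvist): forall x forall y (Rxy -> exists z (Rxz & Rzy)) — i.e. density.
G1: fails — Ruw but no z with Ruz and Rzw.
G2: fails — Ruv but no z with Ruz and Rzv.
G3: holds.
G4: holds.
G5: fails — Reb but no z with Rez and Rzb.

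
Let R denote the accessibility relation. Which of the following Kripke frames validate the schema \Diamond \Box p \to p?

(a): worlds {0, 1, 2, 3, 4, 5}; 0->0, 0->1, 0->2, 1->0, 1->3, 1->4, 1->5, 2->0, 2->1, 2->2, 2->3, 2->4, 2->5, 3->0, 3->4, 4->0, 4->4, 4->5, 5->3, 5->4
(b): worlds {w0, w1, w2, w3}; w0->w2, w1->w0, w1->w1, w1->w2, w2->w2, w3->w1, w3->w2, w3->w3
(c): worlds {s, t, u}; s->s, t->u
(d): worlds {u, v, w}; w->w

This is the axiom for symmetry; its first-order frame correspondent is \forall x \forall y (Rxy \to Ryx).
(a): fails — R34 but not R43.
(b): fails — Rw1w2 but not Rw2w1.
(c): fails — Rtu but not Rut.
(d): satisfies the condition.
Valid on: (d).

(d)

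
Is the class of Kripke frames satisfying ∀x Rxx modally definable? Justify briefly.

Definable; □q → q defines it

This is a Sahlqvist condition; the T axiom □q → q defines it.
Suppose □q→q is valid. At any x set V(q)={w : Rxw}. Then □q holds at x, so q holds at x, i.e. Rxx.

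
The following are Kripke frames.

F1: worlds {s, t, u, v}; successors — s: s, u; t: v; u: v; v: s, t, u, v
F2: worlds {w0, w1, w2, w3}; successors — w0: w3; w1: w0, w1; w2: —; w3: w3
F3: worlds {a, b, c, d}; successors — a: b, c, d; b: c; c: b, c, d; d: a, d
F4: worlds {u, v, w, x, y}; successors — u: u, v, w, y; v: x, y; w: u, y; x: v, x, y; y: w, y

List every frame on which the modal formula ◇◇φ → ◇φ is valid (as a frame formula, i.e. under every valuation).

none

The schema corresponds to transitivity: ∀x ∀y ∀z (Rxy ∧ Ryz → Rxz).
F1: fails — Ruv and Rvt but not Rut.
F2: fails — Rw1w0 and Rw0w3 but not Rw1w3.
F3: fails — Rbc and Rcd but not Rbd.
F4: fails — Ruv and Rvx but not Rux.
Valid on no frame.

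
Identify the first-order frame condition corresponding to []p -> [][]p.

transitivity: forall x forall y forall z (Rxy & Ryz -> Rxz)

Suppose □p→□□p is valid. Take Rxy, Ryz and set V(p)={w : Rxw}. Then □p at x, so □□p at x, so □p at y, so p at z, i.e. Rxz.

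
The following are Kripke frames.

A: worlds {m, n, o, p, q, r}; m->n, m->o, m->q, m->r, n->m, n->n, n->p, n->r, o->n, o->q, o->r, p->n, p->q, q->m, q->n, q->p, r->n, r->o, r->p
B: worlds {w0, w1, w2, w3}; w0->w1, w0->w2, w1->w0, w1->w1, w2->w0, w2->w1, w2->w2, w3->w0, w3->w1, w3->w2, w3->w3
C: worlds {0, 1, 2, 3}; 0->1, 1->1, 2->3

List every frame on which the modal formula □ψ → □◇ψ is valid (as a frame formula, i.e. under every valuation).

This is the axiom for a generalized confluence (Geach) condition; its first-order frame correspondent is ∀x ∀z (xRz → ∃w (xRw ∧ zRw)).
A: condition met.
B: condition met.
C: fails — 2R3 but no w with 2Rw and 3Rw.
Valid on: A, B.

A, B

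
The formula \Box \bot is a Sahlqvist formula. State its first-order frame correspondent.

Emptiness of R

This schema is the Ver axiom.
It corresponds to emptiness of R: \forall x \forall y \neg Rxy.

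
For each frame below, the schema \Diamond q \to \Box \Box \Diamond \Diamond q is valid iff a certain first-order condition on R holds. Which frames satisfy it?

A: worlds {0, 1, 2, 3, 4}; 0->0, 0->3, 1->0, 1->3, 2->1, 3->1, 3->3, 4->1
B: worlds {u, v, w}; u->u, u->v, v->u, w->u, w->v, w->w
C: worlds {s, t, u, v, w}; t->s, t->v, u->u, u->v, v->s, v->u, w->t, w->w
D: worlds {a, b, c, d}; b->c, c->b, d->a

A

Frame correspondent (Sahlqvist): \forall x \forall y \forall z ((xRy \wedge x R^2 z) \to \exists w (y = w \wedge z R^2 w)) — i.e. a generalized confluence (Geach) condition.
A: holds.
B: fails — wRw, wR²u but no t with w=t and uR²t.
C: fails — tRs, tR²s but no w* with s=w* and sR²w*.
D: fails — bRc, bR²b but no w with c=w and bR²w.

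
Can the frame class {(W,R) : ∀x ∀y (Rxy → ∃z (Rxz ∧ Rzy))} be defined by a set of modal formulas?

Yes — defined by □□q → □q

Yes: it is density, defined by the C4 schema □□q → □q.
Suppose □□q→□q is valid. Take Rxy and set V(q)={w : xR²w}. Then □□q at x, so □q at x, so q at y, i.e. ∃z(Rxz∧Rzy).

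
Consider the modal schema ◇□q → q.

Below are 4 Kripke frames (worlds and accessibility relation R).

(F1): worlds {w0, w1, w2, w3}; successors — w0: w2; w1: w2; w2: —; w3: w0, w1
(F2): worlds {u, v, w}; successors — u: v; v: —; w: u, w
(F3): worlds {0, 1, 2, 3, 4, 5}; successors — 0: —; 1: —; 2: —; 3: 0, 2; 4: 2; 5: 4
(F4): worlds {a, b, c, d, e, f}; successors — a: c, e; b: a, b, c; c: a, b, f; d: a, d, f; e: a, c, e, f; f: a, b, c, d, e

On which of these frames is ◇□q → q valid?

The schema corresponds to a generalized confluence (Geach) condition: ∀x ∀y (xRy → ∃w (yRw ∧ x = w)).
(F1): fails — w0Rw2 but no w with w2Rw and w0=w.
(F2): fails — uRv but no t with vRt and u=t.
(F3): fails — 3R0 but no w with 0Rw and 3=w.
(F4): fails — bRa but no w with aRw and b=w.
Valid on no frame.

none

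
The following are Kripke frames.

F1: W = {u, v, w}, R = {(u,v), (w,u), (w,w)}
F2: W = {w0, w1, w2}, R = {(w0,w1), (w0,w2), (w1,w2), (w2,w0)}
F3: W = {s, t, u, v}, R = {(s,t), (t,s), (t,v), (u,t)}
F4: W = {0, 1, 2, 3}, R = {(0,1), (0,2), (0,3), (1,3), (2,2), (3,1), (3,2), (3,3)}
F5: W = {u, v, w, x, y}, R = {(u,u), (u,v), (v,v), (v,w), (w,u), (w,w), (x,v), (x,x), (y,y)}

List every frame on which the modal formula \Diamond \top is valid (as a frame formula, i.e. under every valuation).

F2, F4, F5

Frame correspondent (Sahlqvist): \forall x \exists y Rxy — i.e. seriality.
F1: fails — world v has no successor.
F2: ✓.
F3: fails — world v has no successor.
F4: ✓.
F5: ✓.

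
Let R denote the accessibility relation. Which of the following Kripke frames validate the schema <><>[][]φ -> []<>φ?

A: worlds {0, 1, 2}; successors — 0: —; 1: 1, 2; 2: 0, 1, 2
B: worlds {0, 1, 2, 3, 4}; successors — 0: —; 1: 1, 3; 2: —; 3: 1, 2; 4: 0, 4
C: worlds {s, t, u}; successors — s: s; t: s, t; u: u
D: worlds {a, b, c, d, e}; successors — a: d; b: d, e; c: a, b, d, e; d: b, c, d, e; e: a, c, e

C, D

This is the axiom for a generalized confluence (Geach) condition; its first-order frame correspondent is forall x forall y forall z ((x R^2 y & xRz) -> exists w (y R^2 w & zRw)).
A: fails — 1R²0, 1R1 but no w with 0R²w and 1Rw.
B: fails — 1R²2, 1R1 but no w with 2R²w and 1Rw.
C: condition met.
D: condition met.
Valid on: C, D.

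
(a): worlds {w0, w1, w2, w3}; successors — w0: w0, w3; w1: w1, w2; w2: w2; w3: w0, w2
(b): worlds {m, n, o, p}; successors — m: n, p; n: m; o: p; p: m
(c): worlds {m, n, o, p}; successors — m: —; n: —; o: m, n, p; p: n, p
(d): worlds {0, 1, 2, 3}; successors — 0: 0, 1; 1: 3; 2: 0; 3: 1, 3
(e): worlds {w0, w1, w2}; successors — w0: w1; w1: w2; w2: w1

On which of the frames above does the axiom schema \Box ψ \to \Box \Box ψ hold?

The schema corresponds to transitivity: \forall x \forall y \forall z (Rxy \wedge Ryz \to Rxz).
(a): fails — Rw3w0 and Rw0w3 but not Rw3w3.
(b): fails — Rop and Rpm but not Rom.
(c): condition met.
(d): fails — R01 and R13 but not R03.
(e): fails — Rw1w2 and Rw2w1 but not Rw1w1.
Valid on: (c).

(c)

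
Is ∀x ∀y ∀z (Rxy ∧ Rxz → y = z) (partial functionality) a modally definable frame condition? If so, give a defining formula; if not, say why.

Yes — defined by ◇p → □p

The condition is partial functionality. A defining modal formula is ◇p → □p.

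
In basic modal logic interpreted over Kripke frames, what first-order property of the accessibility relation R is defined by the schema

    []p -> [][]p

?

Suppose □p→□□p is valid. Take Rxy, Ryz and set V(p)={w : Rxw}. Then □p at x, so □□p at x, so □p at y, so p at z, i.e. Rxz.
The converse is a direct semantic check.
So the correspondent is transitivity.

Transitivity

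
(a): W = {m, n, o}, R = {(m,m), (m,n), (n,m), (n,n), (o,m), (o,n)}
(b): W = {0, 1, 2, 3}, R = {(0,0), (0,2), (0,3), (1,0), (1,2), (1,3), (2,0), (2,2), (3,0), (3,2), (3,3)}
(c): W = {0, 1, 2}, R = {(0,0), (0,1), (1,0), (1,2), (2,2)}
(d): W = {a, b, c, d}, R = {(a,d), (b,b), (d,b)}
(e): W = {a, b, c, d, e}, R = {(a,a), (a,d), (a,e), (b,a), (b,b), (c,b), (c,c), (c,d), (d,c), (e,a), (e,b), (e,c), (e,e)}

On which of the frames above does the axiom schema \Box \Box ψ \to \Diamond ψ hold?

Frame correspondent (Sahlqvist): \forall x \exists w (x R^2 w \wedge xRw) — i.e. a generalized confluence (Geach) condition.
(a): satisfies the condition.
(b): satisfies the condition.
(c): satisfies the condition.
(d): fails — at a but no w with aR²w and aRw.
(e): satisfies the condition.

(a), (b), (c), (e)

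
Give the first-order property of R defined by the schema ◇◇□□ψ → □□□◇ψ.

∀x ∀y ∀z ((xR²y ∧ xR³z) → ∃w (yR²w ∧ zRw))

This is a Sahlqvist (Geach-type) schema ◇^2□^2ψ → □^3◇^1ψ.
First-order correspondent: ∀x ∀y ∀z ((xR²y ∧ xR³z) → ∃w (yR²w ∧ zRw)).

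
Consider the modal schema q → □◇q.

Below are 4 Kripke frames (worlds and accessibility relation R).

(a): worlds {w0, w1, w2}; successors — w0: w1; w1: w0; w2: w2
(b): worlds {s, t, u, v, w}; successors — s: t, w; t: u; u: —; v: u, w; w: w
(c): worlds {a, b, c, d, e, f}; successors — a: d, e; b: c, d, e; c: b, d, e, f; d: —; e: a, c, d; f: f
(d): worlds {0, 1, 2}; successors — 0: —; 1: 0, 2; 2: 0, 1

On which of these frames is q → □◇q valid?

(a)

Frame correspondent (Sahlqvist): ∀x ∀y (Rxy → Ryx) — i.e. symmetry.
(a): condition met.
(b): fails — Rvw but not Rwv.
(c): fails — Rcd but not Rdc.
(d): fails — R10 but not R01.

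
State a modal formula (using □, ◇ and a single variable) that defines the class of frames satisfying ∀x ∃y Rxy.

□p → ◇p

A defining formula is □p → ◇p (the D axiom).
Suppose □p→◇p is valid. At any x set V(p)=W. Then □p at x, so ◇p at x, so x has a successor.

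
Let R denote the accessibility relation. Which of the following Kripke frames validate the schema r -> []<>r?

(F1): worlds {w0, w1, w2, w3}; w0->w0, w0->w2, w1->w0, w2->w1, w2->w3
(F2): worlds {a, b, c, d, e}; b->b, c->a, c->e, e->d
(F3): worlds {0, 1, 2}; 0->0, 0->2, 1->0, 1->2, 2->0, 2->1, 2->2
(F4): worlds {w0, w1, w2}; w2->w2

(F4)

Frame correspondent (Sahlqvist): forall x forall y (Rxy -> Ryx) — i.e. symmetry.
(F1): fails — Rw1w0 but not Rw0w1.
(F2): fails — Rca but not Rac.
(F3): fails — R10 but not R01.
(F4): condition met.
Valid on: (F4).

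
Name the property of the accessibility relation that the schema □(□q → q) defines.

This is the T□ axiom.
Its frame correspondent is shift-reflexivity — ∀x ∀y (Rxy → Ryy).

shift-reflexivity: ∀x ∀y (Rxy → Ryy)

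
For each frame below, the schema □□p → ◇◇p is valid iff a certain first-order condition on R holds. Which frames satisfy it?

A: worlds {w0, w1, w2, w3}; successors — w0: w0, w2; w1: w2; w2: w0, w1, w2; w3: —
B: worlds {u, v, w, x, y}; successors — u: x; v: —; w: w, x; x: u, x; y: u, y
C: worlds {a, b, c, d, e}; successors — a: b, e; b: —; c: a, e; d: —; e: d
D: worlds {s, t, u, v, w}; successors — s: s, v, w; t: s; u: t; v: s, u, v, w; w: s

D

This is the axiom for a generalized confluence (Geach) condition; its first-order frame correspondent is ∀x ∃w (xR²w ∧ xR²w).
A: fails — at w3 but no w with w3R²w and w3R²w.
B: fails — at v but no t with vR²t and vR²t.
C: fails — at b but no w with bR²w and bR²w.
D: satisfies the condition.
Valid on: D.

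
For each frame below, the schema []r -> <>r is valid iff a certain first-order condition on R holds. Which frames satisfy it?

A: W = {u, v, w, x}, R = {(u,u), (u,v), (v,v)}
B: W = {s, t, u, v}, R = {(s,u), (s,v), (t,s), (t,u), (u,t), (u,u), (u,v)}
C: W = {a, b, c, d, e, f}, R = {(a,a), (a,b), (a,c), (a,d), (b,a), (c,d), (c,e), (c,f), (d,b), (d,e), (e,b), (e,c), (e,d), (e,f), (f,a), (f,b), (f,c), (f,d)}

C

Frame correspondent (Sahlqvist): forall x exists y Rxy — i.e. seriality.
A: fails — world w has no successor.
B: fails — world v has no successor.
C: holds.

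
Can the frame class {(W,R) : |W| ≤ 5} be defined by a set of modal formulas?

Any modally definable frame class is closed under disjoint unions.
Any modal formula valid on each of 6 disjoint one-world frames is valid on their disjoint union (validity is preserved under disjoint unions). Each one-world frame has |W|=1≤5, but the union has |W|=6.
Hence having at most 5 worlds is not modally definable.

No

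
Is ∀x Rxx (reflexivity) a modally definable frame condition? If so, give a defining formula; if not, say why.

The condition is reflexivity. A defining modal formula is □q → q.

Definable; □q → q defines it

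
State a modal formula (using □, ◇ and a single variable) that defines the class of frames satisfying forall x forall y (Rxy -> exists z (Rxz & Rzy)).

□□ψ → □ψ

A defining formula is □□ψ → □ψ (the C4 axiom).
Suppose □□ψ→□ψ is valid. Take Rxy and set V(ψ)={w : xR²w}. Then □□ψ at x, so □ψ at x, so ψ at y, i.e. ∃z(Rxz∧Rzy).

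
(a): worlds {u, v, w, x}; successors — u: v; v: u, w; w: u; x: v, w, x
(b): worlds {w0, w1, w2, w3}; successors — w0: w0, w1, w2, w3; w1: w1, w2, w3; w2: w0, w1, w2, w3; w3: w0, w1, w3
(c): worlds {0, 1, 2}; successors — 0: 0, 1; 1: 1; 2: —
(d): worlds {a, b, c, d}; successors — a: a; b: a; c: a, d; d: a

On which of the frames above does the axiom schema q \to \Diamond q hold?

(b)

The schema corresponds to reflexivity: \forall x Rxx.
(a): fails — world u does not see itself.
(b): holds.
(c): fails — world 2 does not see itself.
(d): fails — world b does not see itself.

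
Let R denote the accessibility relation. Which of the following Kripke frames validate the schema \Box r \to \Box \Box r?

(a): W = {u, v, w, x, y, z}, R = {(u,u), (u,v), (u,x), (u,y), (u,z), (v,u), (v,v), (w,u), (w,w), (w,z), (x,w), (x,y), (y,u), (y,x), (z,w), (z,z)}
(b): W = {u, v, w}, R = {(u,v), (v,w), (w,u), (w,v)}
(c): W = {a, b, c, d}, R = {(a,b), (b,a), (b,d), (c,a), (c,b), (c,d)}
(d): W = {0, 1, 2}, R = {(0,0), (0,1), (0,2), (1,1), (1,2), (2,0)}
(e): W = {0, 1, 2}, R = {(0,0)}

(e)

The schema corresponds to transitivity: \forall x \forall y \forall z (Rxy \wedge Ryz \to Rxz).
(a): fails — Ruz and Rzw but not Ruw.
(b): fails — Ruv and Rvw but not Ruw.
(c): fails — Rab and Rba but not Raa.
(d): fails — R12 and R20 but not R10.
(e): holds.
Valid on: (e).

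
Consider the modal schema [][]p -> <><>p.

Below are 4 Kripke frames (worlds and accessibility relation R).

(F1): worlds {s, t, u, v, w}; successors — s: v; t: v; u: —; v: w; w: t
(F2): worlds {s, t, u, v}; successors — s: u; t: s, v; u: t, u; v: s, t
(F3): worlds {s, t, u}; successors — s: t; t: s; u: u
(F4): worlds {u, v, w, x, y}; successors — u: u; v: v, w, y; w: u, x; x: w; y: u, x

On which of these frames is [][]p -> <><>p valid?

(F2), (F3), (F4)

The schema corresponds to a generalized confluence (Geach) condition: forall x exists w (x R^2 w & x R^2 w).
(F1): fails — at u but no w* with uR²w* and uR²w*.
(F2): satisfies the condition.
(F3): satisfies the condition.
(F4): satisfies the condition.
Valid on: (F2), (F3), (F4).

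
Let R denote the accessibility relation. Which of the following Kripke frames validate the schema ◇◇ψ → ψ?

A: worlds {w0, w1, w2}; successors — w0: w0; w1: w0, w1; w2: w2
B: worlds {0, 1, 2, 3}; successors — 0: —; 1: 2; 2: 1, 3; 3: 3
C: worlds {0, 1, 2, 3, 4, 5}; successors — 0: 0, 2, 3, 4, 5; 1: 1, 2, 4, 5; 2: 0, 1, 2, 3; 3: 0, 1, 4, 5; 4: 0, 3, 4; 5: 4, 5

none

Frame correspondent (Sahlqvist): ∀x ∀y (xR²y → ∃w (y = w ∧ x = w)) — i.e. a generalized confluence (Geach) condition.
A: fails — w1R²w0 but w0 ≠ w1.
B: fails — 1R²3 but 3 ≠ 1.
C: fails — 0R²1 but 1 ≠ 0.
Valid on no frame.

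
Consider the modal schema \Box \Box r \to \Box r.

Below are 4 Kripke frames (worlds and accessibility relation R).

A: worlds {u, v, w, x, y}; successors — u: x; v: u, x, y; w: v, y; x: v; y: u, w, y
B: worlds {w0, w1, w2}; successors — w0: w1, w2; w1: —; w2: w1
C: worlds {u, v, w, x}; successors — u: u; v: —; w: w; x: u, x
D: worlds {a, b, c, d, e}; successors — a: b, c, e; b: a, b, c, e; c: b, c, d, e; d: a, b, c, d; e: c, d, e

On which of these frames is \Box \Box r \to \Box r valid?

Frame correspondent (Sahlqvist): \forall x \forall y (Rxy \to \exists z (Rxz \wedge Rzy)) — i.e. density.
A: fails — Rux but no z with Ruz and Rzx.
B: fails — Rw2w1 but no z with Rw2z and Rzw1.
C: condition met.
D: condition met.

C, D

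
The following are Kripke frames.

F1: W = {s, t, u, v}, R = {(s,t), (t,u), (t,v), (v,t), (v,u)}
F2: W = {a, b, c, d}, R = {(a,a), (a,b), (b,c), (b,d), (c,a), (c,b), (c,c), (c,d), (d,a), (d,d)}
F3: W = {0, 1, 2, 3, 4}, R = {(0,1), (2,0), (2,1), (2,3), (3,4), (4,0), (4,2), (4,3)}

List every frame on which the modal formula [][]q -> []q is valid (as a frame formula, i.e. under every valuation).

F2

This is the axiom for density; its first-order frame correspondent is forall x forall y (Rxy -> exists z (Rxz & Rzy)).
F1: fails — Rtv but no z with Rtz and Rzv.
F2: holds.
F3: fails — R34 but no z with R3z and Rz4.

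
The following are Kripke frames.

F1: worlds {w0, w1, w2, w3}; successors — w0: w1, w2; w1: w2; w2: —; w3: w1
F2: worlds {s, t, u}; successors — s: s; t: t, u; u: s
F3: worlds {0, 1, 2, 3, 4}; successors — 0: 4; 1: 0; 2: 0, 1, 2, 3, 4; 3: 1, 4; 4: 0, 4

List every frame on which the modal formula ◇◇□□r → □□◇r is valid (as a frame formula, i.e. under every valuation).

none

This is the axiom for a generalized confluence (Geach) condition; its first-order frame correspondent is ∀x ∀y ∀z ((xR²y ∧ xR²z) → ∃w (yR²w ∧ zRw)).
F1: fails — w0R²w2, w0R²w2 but no w with w2R²w and w2Rw.
F2: fails — tR²s, tR²t but no w with sR²w and tRw.
F3: fails — 2R²1, 2R²1 but no w with 1R²w and 1Rw.
Valid on no frame.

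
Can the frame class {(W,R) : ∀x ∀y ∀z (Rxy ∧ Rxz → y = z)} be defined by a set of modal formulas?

This is a Sahlqvist condition; the CD axiom ◇p → □p defines it.
Suppose ◇p→□p is valid. Take Rxy, Rxz and set V(p)={y}. Then ◇p at x, so □p at x, so p at z, i.e. z=y.

Yes, by ◇p → □p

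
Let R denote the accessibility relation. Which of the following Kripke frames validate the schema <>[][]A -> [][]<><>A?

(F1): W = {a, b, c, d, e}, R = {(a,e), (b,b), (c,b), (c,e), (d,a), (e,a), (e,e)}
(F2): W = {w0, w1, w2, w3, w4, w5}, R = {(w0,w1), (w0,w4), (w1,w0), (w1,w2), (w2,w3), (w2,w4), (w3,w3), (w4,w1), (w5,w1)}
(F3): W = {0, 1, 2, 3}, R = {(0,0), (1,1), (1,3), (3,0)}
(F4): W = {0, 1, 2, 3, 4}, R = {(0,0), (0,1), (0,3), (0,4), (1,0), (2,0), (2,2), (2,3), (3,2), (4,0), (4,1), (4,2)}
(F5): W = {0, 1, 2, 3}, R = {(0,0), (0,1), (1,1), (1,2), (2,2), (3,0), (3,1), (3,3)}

The schema corresponds to a generalized confluence (Geach) condition: forall x forall y forall z ((xRy & x R^2 z) -> exists w (y R^2 w & z R^2 w)).
(F1): fails — cRb, cR²a but no w with bR²w and aR²w.
(F2): fails — w0Rw4, w0R²w1 but no w with w4R²w and w1R²w.
(F3): holds.
(F4): holds.
(F5): holds.

(F3), (F4), (F5)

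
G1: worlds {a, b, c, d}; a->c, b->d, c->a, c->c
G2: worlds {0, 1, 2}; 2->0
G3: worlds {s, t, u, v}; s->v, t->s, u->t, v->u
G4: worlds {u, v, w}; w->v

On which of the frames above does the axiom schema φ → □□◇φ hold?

G2, G4

The schema corresponds to a generalized confluence (Geach) condition: ∀x ∀z (xR²z → ∃w (x = w ∧ zRw)).
G1: fails — aR²a but no w with a=w and aRw.
G2: condition met.
G3: fails — sR²u but no w with s=w and uRw.
G4: condition met.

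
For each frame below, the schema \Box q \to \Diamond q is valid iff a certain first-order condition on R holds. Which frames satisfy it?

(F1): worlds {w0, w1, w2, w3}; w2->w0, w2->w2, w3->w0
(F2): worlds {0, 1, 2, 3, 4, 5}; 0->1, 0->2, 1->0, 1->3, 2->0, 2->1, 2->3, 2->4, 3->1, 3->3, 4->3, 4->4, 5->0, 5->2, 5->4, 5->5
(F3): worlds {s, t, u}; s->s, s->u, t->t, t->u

This is the axiom for seriality; its first-order frame correspondent is \forall x \exists y Rxy.
(F1): fails — world w0 has no successor.
(F2): ✓.
(F3): fails — world u has no successor.
Valid on: (F2).

(F2)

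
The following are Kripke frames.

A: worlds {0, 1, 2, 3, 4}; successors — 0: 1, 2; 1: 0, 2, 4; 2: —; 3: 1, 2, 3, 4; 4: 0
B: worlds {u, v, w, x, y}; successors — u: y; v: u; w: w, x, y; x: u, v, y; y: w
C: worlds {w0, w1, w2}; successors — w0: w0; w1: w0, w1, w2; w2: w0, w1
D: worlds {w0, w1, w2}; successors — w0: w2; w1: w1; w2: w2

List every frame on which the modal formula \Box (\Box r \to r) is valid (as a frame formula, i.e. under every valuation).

D

Frame correspondent (Sahlqvist): \forall x \forall y (Rxy \to Ryy) — i.e. shift-reflexivity.
A: fails — R10 but not R00.
B: fails — Rwx but not Rxx.
C: fails — Rw1w2 but not Rw2w2.
D: satisfies the condition.
Valid on: D.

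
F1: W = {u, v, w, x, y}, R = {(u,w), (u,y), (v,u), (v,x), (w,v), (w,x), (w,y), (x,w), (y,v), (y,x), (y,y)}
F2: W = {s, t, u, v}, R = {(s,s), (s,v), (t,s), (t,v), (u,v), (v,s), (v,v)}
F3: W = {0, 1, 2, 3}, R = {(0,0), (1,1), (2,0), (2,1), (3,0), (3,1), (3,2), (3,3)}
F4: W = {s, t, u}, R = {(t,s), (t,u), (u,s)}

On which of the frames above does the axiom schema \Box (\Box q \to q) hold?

F2

The schema corresponds to shift-reflexivity: \forall x \forall y (Rxy \to Ryy).
F1: fails — Rxw but not Rww.
F2: condition met.
F3: fails — R32 but not R22.
F4: fails — Rus but not Rss.
Valid on: F2.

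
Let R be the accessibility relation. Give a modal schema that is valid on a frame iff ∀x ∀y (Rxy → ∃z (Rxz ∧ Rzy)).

A defining formula is □□s → □s (the C4 axiom).
Suppose □□s→□s is valid. Take Rxy and set V(s)={w : xR²w}. Then □□s at x, so □s at x, so s at y, i.e. ∃z(Rxz∧Rzy).

□□s → □s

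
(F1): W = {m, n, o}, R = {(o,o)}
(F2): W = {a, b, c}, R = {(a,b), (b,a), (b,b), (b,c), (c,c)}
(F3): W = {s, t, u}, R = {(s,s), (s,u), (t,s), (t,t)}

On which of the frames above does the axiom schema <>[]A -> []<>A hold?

(F1)

Frame correspondent (Sahlqvist): forall x forall y forall z (Rxy & Rxz -> exists w (Ryw & Rzw)) — i.e. convergence.
(F1): holds.
(F2): fails — Rbc and Rba but c and a have no common successor.
(F3): fails — Rsu and Rsu but u and u have no common successor.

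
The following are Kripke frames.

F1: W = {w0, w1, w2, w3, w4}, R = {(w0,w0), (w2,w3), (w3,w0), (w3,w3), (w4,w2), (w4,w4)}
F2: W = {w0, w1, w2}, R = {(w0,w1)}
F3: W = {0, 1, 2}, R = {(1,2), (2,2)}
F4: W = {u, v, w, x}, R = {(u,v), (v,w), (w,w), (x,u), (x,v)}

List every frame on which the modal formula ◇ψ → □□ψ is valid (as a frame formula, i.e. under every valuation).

This is the axiom for a generalized confluence (Geach) condition; its first-order frame correspondent is ∀x ∀y ∀z ((xRy ∧ xR²z) → ∃w (y = w ∧ z = w)).
F1: fails — w2Rw3, w2R²w0 but w3 ≠ w0.
F2: satisfies the condition.
F3: satisfies the condition.
F4: fails — uRv, uR²w but v ≠ w.

F2, F3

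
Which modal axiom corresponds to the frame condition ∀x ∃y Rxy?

□r → ◇r

The condition is seriality. The D schema □r → ◇r defines it.
Suppose □r→◇r is valid. At any x set V(r)=W. Then □r at x, so ◇r at x, so x has a successor.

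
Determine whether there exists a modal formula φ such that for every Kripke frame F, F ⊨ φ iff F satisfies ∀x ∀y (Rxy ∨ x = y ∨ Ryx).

If a class were modally definable it would be closed under disjoint unions (Goldblatt–Thomason).
Take 4 disjoint single-world reflexive frames: each is trivially connected, but their disjoint union has 4 worlds with no edge between distinct components, so it is not connected.
So no modal formula (or set of formulas) defines exactly the connected frames.

No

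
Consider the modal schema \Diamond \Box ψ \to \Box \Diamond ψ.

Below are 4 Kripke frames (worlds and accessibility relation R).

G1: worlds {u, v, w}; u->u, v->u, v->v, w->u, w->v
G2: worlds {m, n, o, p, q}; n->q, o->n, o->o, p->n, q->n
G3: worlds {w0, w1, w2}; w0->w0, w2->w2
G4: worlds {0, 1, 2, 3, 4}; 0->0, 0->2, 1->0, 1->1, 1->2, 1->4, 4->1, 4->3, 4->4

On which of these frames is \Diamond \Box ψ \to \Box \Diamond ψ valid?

G1, G3

Frame correspondent (Sahlqvist): \forall x \forall y \forall z (Rxy \wedge Rxz \to \exists w (Ryw \wedge Rzw)) — i.e. convergence.
G1: holds.
G2: fails — Ron and Roo but n and o have no common successor.
G3: holds.
G4: fails — R00 and R02 but 0 and 2 have no common successor.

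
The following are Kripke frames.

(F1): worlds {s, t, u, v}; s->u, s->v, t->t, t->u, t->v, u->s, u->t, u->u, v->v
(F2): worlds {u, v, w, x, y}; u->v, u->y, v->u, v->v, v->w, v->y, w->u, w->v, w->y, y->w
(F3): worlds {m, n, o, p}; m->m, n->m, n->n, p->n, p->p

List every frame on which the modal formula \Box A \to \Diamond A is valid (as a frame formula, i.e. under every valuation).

(F1)

This is the axiom for seriality; its first-order frame correspondent is \forall x \exists y Rxy.
(F1): holds.
(F2): fails — world x has no successor.
(F3): fails — world o has no successor.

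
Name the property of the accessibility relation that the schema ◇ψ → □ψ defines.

Partial functionality

This is the CD axiom.
Its frame correspondent is partial functionality — ∀x ∀y ∀z (Rxy ∧ Rxz → y = z).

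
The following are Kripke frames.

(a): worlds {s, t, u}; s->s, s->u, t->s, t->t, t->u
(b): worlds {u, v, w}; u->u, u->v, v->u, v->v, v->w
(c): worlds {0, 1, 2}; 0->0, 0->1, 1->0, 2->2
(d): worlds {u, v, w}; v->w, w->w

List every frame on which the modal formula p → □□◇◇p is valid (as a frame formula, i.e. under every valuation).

(c)

This is the axiom for a generalized confluence (Geach) condition; its first-order frame correspondent is ∀x ∀z (xR²z → ∃w (x = w ∧ zR²w)).
(a): fails — sR²u but no w with s=w and uR²w.
(b): fails — uR²w but no t with u=t and wR²t.
(c): satisfies the condition.
(d): fails — vR²w but no t with v=t and wR²t.
Valid on: (c).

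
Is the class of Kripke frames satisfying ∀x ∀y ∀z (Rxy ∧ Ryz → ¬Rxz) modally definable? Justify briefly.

Not modally definable

If a class were modally definable it would be closed under surjective bounded morphisms (Goldblatt–Thomason).
The 3-cycle (worlds 0,1,2 with 0→1→2→0) is intransitive. Mapping every world to a single reflexive point • is a surjective bounded morphism; the reflexive point is not intransitive (R••∧R•• but R••).
So the class is not modally definable.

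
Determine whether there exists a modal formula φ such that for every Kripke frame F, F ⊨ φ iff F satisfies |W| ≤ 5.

If a class were modally definable it would be closed under disjoint unions (Goldblatt–Thomason).
Any modal formula valid on each of 6 disjoint one-world frames is valid on their disjoint union (validity is preserved under disjoint unions). Each one-world frame has |W|=1≤5, but the union has |W|=6.
So the class is not modally definable.

Not modally definable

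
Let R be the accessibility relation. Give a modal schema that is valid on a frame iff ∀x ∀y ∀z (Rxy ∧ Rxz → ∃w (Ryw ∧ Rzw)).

The condition is convergence. The .2 schema ◇□p → □◇p defines it.
Suppose ◇□p→□◇p is valid. Take Rxy, Rxz and set V(p)={w : Ryw}. Then □p at y so ◇□p at x, so □◇p at x, so ◇p at z, giving w with Rzw and Ryw.

◇□p → □◇p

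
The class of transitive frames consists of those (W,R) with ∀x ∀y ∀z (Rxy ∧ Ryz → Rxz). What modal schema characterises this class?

□p → □□p

A defining formula is □p → □□p (the 4 axiom).
Suppose □p→□□p is valid. Take Rxy, Ryz and set V(p)={w : Rxw}. Then □p at x, so □□p at x, so □p at y, so p at z, i.e. Rxz.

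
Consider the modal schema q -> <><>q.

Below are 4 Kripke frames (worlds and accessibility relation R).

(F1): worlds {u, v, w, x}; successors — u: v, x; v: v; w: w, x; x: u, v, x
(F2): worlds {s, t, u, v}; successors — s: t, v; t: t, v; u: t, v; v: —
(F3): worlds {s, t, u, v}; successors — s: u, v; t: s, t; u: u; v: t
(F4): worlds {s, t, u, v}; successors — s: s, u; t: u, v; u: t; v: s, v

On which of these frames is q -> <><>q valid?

(F1), (F4)

The schema corresponds to a generalized confluence (Geach) condition: forall x exists w (x = w & x R^2 w).
(F1): satisfies the condition.
(F2): fails — at s but no w with s=w and sR²w.
(F3): fails — at s but no w with s=w and sR²w.
(F4): satisfies the condition.
Valid on: (F1), (F4).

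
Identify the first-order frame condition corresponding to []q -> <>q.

Seriality

Suppose □q→◇q is valid. At any x set V(q)=W. Then □q at x, so ◇q at x, so x has a successor.
The converse is a direct semantic check.
Frame condition: forall x exists y Rxy.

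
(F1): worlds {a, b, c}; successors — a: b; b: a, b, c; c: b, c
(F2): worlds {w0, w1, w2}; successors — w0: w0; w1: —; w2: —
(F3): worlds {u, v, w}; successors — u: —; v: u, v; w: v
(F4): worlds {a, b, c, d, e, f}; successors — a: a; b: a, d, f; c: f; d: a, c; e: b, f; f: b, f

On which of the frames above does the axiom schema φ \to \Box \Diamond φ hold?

The schema corresponds to symmetry: \forall x \forall y (Rxy \to Ryx).
(F1): holds.
(F2): holds.
(F3): fails — Rvu but not Ruv.
(F4): fails — Reb but not Rbe.
Valid on: (F1), (F2).

(F1), (F2)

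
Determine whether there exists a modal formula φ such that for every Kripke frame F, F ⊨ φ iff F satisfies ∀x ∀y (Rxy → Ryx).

Definable; p → □◇p defines it

The condition is symmetry. A defining modal formula is p → □◇p.
Suppose p→□◇p is valid. Take Rxy and set V(p)={x}. Then p at x, so □◇p at x, so ◇p at y, so some z with Ryz has p; z=x, i.e. Ryx.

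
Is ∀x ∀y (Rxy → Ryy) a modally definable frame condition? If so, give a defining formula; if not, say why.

Yes — defined by □(□r → r)

Yes: it is shift-reflexivity, defined by the T□ schema □(□r → r).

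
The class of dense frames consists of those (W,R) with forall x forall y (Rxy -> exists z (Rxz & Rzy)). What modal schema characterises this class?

A defining formula is □□p → □p (the C4 axiom).
Suppose □□p→□p is valid. Take Rxy and set V(p)={w : xR²w}. Then □□p at x, so □p at x, so p at y, i.e. ∃z(Rxz∧Rzy).

□□p → □p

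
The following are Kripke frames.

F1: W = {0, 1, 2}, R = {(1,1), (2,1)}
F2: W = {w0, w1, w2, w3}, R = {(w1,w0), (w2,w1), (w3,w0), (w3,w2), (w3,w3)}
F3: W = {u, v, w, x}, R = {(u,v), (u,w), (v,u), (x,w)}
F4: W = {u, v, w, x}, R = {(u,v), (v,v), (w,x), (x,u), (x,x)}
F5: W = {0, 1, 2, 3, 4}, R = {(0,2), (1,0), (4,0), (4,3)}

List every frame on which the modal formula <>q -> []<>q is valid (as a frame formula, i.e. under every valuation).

F1

The schema corresponds to the Euclidean property: forall x forall y forall z (Rxy & Rxz -> Ryz).
F1: ✓.
F2: fails — Rw1w0 and Rw1w0 but not Rw0w0.
F3: fails — Ruv and Ruv but not Rvv.
F4: fails — Rxu and Rxu but not Ruu.
F5: fails — R02 and R02 but not R22.
Valid on: F1.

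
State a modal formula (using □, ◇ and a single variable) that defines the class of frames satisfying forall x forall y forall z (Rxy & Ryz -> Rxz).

□q → □□q

The condition is transitivity. The 4 schema □q → □□q defines it.
Suppose □q→□□q is valid. Take Rxy, Ryz and set V(q)={w : Rxw}. Then □q at x, so □□q at x, so □q at y, so q at z, i.e. Rxz.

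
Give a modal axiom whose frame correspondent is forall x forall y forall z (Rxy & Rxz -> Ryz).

The condition is the Euclidean property. The 5 schema ◇s → □◇s defines it.

◇s → □◇s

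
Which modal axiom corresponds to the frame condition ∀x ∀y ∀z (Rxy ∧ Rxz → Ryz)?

A defining formula is ◇ψ → □◇ψ (the 5 axiom).

◇ψ → □◇ψ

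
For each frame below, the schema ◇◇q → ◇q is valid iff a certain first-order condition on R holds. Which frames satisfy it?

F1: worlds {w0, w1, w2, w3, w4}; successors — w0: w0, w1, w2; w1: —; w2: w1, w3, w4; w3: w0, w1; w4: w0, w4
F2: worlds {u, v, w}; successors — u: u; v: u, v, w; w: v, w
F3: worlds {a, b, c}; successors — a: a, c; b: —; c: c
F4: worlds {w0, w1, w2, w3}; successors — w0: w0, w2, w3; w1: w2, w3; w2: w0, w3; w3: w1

F3

This is the axiom for transitivity; its first-order frame correspondent is ∀x ∀y ∀z (Rxy ∧ Ryz → Rxz).
F1: fails — Rw2w4 and Rw4w0 but not Rw2w0.
F2: fails — Rwv and Rvu but not Rwu.
F3: holds.
F4: fails — Rw1w2 and Rw2w0 but not Rw1w0.
Valid on: F3.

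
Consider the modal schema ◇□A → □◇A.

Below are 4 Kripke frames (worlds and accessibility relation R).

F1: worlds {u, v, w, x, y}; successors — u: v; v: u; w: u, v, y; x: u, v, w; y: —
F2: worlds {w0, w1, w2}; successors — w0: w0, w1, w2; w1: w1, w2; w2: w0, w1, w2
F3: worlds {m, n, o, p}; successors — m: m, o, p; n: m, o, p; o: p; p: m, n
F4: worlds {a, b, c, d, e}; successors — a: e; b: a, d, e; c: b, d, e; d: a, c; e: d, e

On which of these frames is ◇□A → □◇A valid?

F2

This is the axiom for convergence; its first-order frame correspondent is ∀x ∀y ∀z (Rxy ∧ Rxz → ∃w (Ryw ∧ Rzw)).
F1: fails — Rwu and Rwy but u and y have no common successor.
F2: holds.
F3: fails — Rmo and Rmp but o and p have no common successor.
F4: fails — Rba and Rbd but a and d have no common successor.
Valid on: F2.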